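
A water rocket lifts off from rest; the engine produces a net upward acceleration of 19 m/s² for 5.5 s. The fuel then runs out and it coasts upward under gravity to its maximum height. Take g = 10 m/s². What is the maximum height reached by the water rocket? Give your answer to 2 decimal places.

Phase 1 (powered ascent): v₀ = 0 m/s, a = 19 m/s².
v = v₀ + at = 0 + (19)(5.5) = 104 m/s
Δx = v₀t + ½at² = 0·5.5 + 0.5·19·5.5² = 287 m

Phase 2 (coasting upward): v₀ = 104 m/s, a = -10 m/s².
v = v₀ + at → t = (0 − 104) / -10 = 10.4 s
v² = v₀² + 2aΔx → Δx = (0² − 104²)/(2·-10) = 546 m
Maximum height = 287 + 546 = 833 m

833.39 m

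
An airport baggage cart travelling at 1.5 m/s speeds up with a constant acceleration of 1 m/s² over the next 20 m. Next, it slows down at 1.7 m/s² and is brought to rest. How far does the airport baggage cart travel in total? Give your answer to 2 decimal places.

32.43 m

Phase 1 (accelerating): v₀ = 1.50 m/s, a = 1 m/s².
v² = v₀² + 2aΔx = 1.50² + 2·1·20 = 42.2 → v = 6.50 m/s
t = (v − v₀)/a = (6.50 − 1.50)/1 = 5.00 s

Phase 2 (decelerating): v₀ = 6.50 m/s, a = -1.7 m/s².
v = v₀ + at → t = (0 − 6.50) / -1.7 = 3.82 s
v² = v₀² + 2aΔx → Δx = (0² − 6.50²)/(2·-1.7) = 12.4 m
Total distance = 20.0 + 12.4 = 32.4 m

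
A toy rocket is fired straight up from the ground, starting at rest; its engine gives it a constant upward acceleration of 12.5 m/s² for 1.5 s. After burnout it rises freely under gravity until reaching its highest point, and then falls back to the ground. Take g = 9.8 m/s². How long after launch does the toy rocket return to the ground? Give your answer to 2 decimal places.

5.97 s

Phase 1 (powered ascent): v₀ = 0 m/s, a = 12.5 m/s².
v = v₀ + at = 0 + (12.5)(1.5) = 18.8 m/s
Δx = v₀t + ½at² = 0·1.5 + 0.5·12.5·1.5² = 14.1 m

Phase 2 (coasting upward): v₀ = 18.8 m/s, a = -9.8 m/s².
v = v₀ + at → t = (0 − 18.8) / -9.8 = 1.91 s
v² = v₀² + 2aΔx → Δx = (0² − 18.8²)/(2·-9.8) = 17.9 m

Phase 3 (free fall): v₀ = 0 m/s, a = -9.8 m/s².
Falls 32.0 m from rest: t = √(2·32.0/9.8) = 2.56 s; v = g·t = 25.0 m/s.
Total time = 1.50 + 1.91 + 2.56 = 5.97 s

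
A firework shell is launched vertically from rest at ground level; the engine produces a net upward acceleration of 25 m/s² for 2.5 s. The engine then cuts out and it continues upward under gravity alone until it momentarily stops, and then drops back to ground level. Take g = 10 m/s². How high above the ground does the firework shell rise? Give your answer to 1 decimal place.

273.4 m

Phase 1 (powered ascent): v₀ = 0 m/s, a = 25 m/s².
v = v₀ + at = 0 + (25)(2.5) = 62.5 m/s
Δx = v₀t + ½at² = 0·2.5 + 0.5·25·2.5² = 78.1 m

Phase 2 (coasting upward): v₀ = 62.5 m/s, a = -10 m/s².
v = v₀ + at → t = (0 − 62.5) / -10 = 6.25 s
v² = v₀² + 2aΔx → Δx = (0² − 62.5²)/(2·-10) = 195 m
Maximum height = 78.1 + 195 = 273 m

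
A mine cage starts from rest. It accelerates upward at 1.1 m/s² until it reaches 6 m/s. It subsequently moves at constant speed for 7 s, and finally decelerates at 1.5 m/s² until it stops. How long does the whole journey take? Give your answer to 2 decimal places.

16.45 s

Phase 1 (accelerating): v₀ = 0 m/s, a = 1.1 m/s².
v = v₀ + at → t = (6 − 0) / 1.1 = 5.45 s
v² = v₀² + 2aΔx → Δx = (6² − 0²)/(2·1.1) = 16.4 m

Phase 2 (constant speed): v₀ = 6.00 m/s, a = 0 m/s².
v = v₀ + at = 6.00 + (0)(7) = 6.00 m/s
Δx = v₀t + ½at² = 6.00·7 + 0.5·0·7² = 42.0 m

Phase 3 (decelerating): v₀ = 6.00 m/s, a = -1.5 m/s².
v = v₀ + at → t = (0 − 6.00) / -1.5 = 4.00 s
v² = v₀² + 2aΔx → Δx = (0² − 6.00²)/(2·-1.5) = 12.0 m
Total time = 5.45 + 7.00 + 4.00 = 16.5 s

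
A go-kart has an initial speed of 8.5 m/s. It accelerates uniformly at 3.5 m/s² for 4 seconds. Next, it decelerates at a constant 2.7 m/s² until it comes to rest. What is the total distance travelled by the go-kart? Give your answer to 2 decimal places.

Phase 1 (accelerating): v₀ = 8.50 m/s, a = 3.5 m/s².
v = v₀ + at = 8.50 + (3.5)(4) = 22.5 m/s
Δx = v₀t + ½at² = 8.50·4 + 0.5·3.5·4² = 62.0 m

Phase 2 (decelerating): v₀ = 22.5 m/s, a = -2.7 m/s².
v = v₀ + at → t = (0 − 22.5) / -2.7 = 8.33 s
v² = v₀² + 2aΔx → Δx = (0² − 22.5²)/(2·-2.7) = 93.8 m
Total distance = 62.0 + 93.8 = 156 m

155.75 m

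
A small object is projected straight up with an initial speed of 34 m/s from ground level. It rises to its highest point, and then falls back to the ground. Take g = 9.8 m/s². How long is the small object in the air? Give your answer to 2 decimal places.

Phase 1 (rising): v₀ = 34.0 m/s, a = -9.8 m/s².
v = v₀ + at → t = (0 − 34.0) / -9.8 = 3.47 s
v² = v₀² + 2aΔx → Δx = (0² − 34.0²)/(2·-9.8) = 59.0 m

Phase 2 (falling): v₀ = 0 m/s, a = -9.8 m/s².
Falls 59.0 m from rest: t = √(2·59.0/9.8) = 3.47 s; v = g·t = 34.0 m/s.
Total time = 3.47 + 3.47 = 6.94 s

6.94 s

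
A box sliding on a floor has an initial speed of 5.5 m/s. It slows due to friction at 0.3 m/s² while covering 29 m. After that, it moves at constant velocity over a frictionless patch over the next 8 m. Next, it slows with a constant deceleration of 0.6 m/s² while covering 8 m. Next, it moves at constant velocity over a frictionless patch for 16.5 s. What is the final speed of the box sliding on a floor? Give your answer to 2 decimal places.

Phase 1 (decelerating): v₀ = 5.50 m/s, a = -0.3 m/s².
v² = v₀² + 2aΔx = 5.50² + 2·-0.3·29 = 12.9 → v = 3.58 m/s
t = (v − v₀)/a = (3.58 − 5.50)/-0.3 = 6.38 s

Phase 2 (constant speed): v₀ = 3.58 m/s, a = 0 m/s².
Constant speed: t = d/v = 8/3.58 = 2.23 s

Phase 3 (decelerating): v₀ = 3.58 m/s, a = -0.6 m/s².
v² = v₀² + 2aΔx = 3.58² + 2·-0.6·8 = 3.25 → v = 1.80 m/s
t = (v − v₀)/a = (1.80 − 3.58)/-0.6 = 2.97 s

Phase 4 (constant speed): v₀ = 1.80 m/s, a = 0 m/s².
v = v₀ + at = 1.80 + (0)(16.5) = 1.80 m/s
Δx = v₀t + ½at² = 1.80·16.5 + 0.5·0·16.5² = 29.7 m
Final speed = 1.80 m/s

1.80 m/s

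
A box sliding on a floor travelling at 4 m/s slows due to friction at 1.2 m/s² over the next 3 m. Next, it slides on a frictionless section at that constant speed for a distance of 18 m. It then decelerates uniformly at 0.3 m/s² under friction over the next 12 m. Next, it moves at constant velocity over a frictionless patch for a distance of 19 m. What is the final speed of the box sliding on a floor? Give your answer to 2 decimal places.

1.26 m/s

Phase 1 (decelerating): v₀ = 4.00 m/s, a = -1.2 m/s².
v² = v₀² + 2aΔx = 4.00² + 2·-1.2·3 = 8.80 → v = 2.97 m/s
t = (v − v₀)/a = (2.97 − 4.00)/-1.2 = 0.861 s

Phase 2 (constant speed): v₀ = 2.97 m/s, a = 0 m/s².
Constant speed: t = d/v = 18/2.97 = 6.07 s

Phase 3 (decelerating): v₀ = 2.97 m/s, a = -0.3 m/s².
v² = v₀² + 2aΔx = 2.97² + 2·-0.3·12 = 1.60 → v = 1.26 m/s
t = (v − v₀)/a = (1.26 − 2.97)/-0.3 = 5.67 s

Phase 4 (constant speed): v₀ = 1.26 m/s, a = 0 m/s².
Constant speed: t = d/v = 19/1.26 = 15.0 s
Final speed = 1.26 m/s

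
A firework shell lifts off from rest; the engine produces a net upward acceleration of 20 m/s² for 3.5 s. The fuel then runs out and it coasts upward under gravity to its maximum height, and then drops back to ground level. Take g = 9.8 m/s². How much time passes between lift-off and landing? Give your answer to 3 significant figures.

19.4 s

Phase 1 (powered ascent): v₀ = 0 m/s, a = 20 m/s².
v = v₀ + at = 0 + (20)(3.5) = 70.0 m/s
Δx = v₀t + ½at² = 0·3.5 + 0.5·20·3.5² = 122 m

Phase 2 (coasting upward): v₀ = 70.0 m/s, a = -9.8 m/s².
v = v₀ + at → t = (0 − 70.0) / -9.8 = 7.14 s
v² = v₀² + 2aΔx → Δx = (0² − 70.0²)/(2·-9.8) = 250 m

Phase 3 (free fall): v₀ = 0 m/s, a = -9.8 m/s².
Falls 372 m from rest: t = √(2·372/9.8) = 8.72 s; v = g·t = 85.4 m/s.
Total time = 3.50 + 7.14 + 8.72 = 19.4 s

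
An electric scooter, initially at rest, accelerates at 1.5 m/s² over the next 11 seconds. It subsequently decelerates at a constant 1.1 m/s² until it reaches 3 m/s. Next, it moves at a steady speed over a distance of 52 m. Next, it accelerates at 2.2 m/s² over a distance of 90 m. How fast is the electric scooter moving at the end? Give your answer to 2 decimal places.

20.12 m/s

Phase 1 (accelerating): v₀ = 0 m/s, a = 1.5 m/s².
v = v₀ + at = 0 + (1.5)(11) = 16.5 m/s
Δx = v₀t + ½at² = 0·11 + 0.5·1.5·11² = 90.8 m

Phase 2 (decelerating): v₀ = 16.5 m/s, a = -1.1 m/s².
v = v₀ + at → t = (3 − 16.5) / -1.1 = 12.3 s
v² = v₀² + 2aΔx → Δx = (3² − 16.5²)/(2·-1.1) = 120 m

Phase 3 (constant speed): v₀ = 3.00 m/s, a = 0 m/s².
Constant speed: t = d/v = 52/3.00 = 17.3 s

Phase 4 (accelerating): v₀ = 3.00 m/s, a = 2.2 m/s².
v² = v₀² + 2aΔx = 3.00² + 2·2.2·90 = 405 → v = 20.1 m/s
t = (v − v₀)/a = (20.1 − 3.00)/2.2 = 7.78 s
Final speed = 20.1 m/s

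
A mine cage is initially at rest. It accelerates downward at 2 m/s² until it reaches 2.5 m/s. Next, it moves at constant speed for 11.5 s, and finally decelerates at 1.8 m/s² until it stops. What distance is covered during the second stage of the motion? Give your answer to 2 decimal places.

Phase 1 (accelerating): v₀ = 0 m/s, a = 2 m/s².
v = v₀ + at → t = (2.5 − 0) / 2 = 1.25 s
v² = v₀² + 2aΔx → Δx = (2.5² − 0²)/(2·2) = 1.56 m

Phase 2 (constant speed): v₀ = 2.50 m/s, a = 0 m/s².
v = v₀ + at = 2.50 + (0)(11.5) = 2.50 m/s
Δx = v₀t + ½at² = 2.50·11.5 + 0.5·0·11.5² = 28.8 m
Distance in phase 2 = 28.8 m

28.75 m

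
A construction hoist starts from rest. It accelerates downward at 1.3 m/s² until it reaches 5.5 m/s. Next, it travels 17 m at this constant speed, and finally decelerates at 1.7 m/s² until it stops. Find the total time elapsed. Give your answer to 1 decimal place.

Phase 1 (accelerating): v₀ = 0 m/s, a = 1.3 m/s².
v = v₀ + at → t = (5.5 − 0) / 1.3 = 4.23 s
v² = v₀² + 2aΔx → Δx = (5.5² − 0²)/(2·1.3) = 11.6 m

Phase 2 (constant speed): v₀ = 5.50 m/s, a = 0 m/s².
Constant speed: t = d/v = 17/5.50 = 3.09 s

Phase 3 (decelerating): v₀ = 5.50 m/s, a = -1.7 m/s².
v = v₀ + at → t = (0 − 5.50) / -1.7 = 3.24 s
v² = v₀² + 2aΔx → Δx = (0² − 5.50²)/(2·-1.7) = 8.90 m
Total time = 4.23 + 3.09 + 3.24 = 10.6 s

10.6 s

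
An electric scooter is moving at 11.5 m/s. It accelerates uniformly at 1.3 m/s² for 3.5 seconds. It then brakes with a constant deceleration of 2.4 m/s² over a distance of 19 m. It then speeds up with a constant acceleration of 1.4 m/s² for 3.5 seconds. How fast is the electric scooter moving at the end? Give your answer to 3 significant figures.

Phase 1 (accelerating): v₀ = 11.5 m/s, a = 1.3 m/s².
v = v₀ + at = 11.5 + (1.3)(3.5) = 16.1 m/s
Δx = v₀t + ½at² = 11.5·3.5 + 0.5·1.3·3.5² = 48.2 m

Phase 2 (decelerating): v₀ = 16.1 m/s, a = -2.4 m/s².
v² = v₀² + 2aΔx = 16.1² + 2·-2.4·19 = 166 → v = 12.9 m/s
t = (v − v₀)/a = (12.9 − 16.1)/-2.4 = 1.31 s

Phase 3 (accelerating): v₀ = 12.9 m/s, a = 1.4 m/s².
v = v₀ + at = 12.9 + (1.4)(3.5) = 17.8 m/s
Δx = v₀t + ½at² = 12.9·3.5 + 0.5·1.4·3.5² = 53.7 m
Final speed = 17.8 m/s

17.8 m/s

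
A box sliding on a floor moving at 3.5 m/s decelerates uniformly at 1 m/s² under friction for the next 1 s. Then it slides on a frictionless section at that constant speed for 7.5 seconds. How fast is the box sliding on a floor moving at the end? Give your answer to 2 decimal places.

Phase 1 (decelerating): v₀ = 3.50 m/s, a = -1 m/s².
v = v₀ + at = 3.50 + (-1)(1) = 2.50 m/s
Δx = v₀t + ½at² = 3.50·1 + 0.5·-1·1² = 3.00 m

Phase 2 (constant speed): v₀ = 2.50 m/s, a = 0 m/s².
v = v₀ + at = 2.50 + (0)(7.5) = 2.50 m/s
Δx = v₀t + ½at² = 2.50·7.5 + 0.5·0·7.5² = 18.8 m
Final speed = 2.50 m/s

2.50 m/s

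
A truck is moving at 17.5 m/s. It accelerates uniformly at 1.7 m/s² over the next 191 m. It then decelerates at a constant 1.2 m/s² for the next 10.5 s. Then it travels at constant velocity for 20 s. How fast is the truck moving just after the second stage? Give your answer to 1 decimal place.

Phase 1 (accelerating): v₀ = 17.5 m/s, a = 1.7 m/s².
v² = v₀² + 2aΔx = 17.5² + 2·1.7·191 = 956 → v = 30.9 m/s
t = (v − v₀)/a = (30.9 − 17.5)/1.7 = 7.89 s

Phase 2 (decelerating): v₀ = 30.9 m/s, a = -1.2 m/s².
v = v₀ + at = 30.9 + (-1.2)(10.5) = 18.3 m/s
Δx = v₀t + ½at² = 30.9·10.5 + 0.5·-1.2·10.5² = 258 m
Speed at end of phase 2 = 18.3 m/s

18.3 m/s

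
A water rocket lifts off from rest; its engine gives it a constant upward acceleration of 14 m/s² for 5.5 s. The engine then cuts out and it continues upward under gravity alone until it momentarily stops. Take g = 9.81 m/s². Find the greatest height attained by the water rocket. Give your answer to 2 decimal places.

Phase 1 (powered ascent): v₀ = 0 m/s, a = 14 m/s².
v = v₀ + at = 0 + (14)(5.5) = 77.0 m/s
Δx = v₀t + ½at² = 0·5.5 + 0.5·14·5.5² = 212 m

Phase 2 (coasting upward): v₀ = 77.0 m/s, a = -9.81 m/s².
v = v₀ + at → t = (0 − 77.0) / -9.81 = 7.85 s
v² = v₀² + 2aΔx → Δx = (0² − 77.0²)/(2·-9.81) = 302 m
Maximum height = 212 + 302 = 514 m

513.94 m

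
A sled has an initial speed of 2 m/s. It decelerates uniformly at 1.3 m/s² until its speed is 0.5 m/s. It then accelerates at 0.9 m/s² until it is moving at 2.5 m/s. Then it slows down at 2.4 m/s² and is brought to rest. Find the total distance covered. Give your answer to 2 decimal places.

6.08 m

Phase 1 (decelerating): v₀ = 2.00 m/s, a = -1.3 m/s².
v = v₀ + at → t = (0.5 − 2.00) / -1.3 = 1.15 s
v² = v₀² + 2aΔx → Δx = (0.5² − 2.00²)/(2·-1.3) = 1.44 m

Phase 2 (accelerating): v₀ = 0.500 m/s, a = 0.9 m/s².
v = v₀ + at → t = (2.5 − 0.500) / 0.9 = 2.22 s
v² = v₀² + 2aΔx → Δx = (2.5² − 0.500²)/(2·0.9) = 3.33 m

Phase 3 (decelerating): v₀ = 2.50 m/s, a = -2.4 m/s².
v = v₀ + at → t = (0 − 2.50) / -2.4 = 1.04 s
v² = v₀² + 2aΔx → Δx = (0² − 2.50²)/(2·-2.4) = 1.30 m
Total distance = 1.44 + 3.33 + 1.30 = 6.08 m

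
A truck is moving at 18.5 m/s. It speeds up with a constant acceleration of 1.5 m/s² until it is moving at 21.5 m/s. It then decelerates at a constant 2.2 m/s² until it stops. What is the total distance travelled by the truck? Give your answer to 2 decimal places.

145.06 m

Phase 1 (accelerating): v₀ = 18.5 m/s, a = 1.5 m/s².
v = v₀ + at → t = (21.5 − 18.5) / 1.5 = 2.00 s
v² = v₀² + 2aΔx → Δx = (21.5² − 18.5²)/(2·1.5) = 40.0 m

Phase 2 (decelerating): v₀ = 21.5 m/s, a = -2.2 m/s².
v = v₀ + at → t = (0 − 21.5) / -2.2 = 9.77 s
v² = v₀² + 2aΔx → Δx = (0² − 21.5²)/(2·-2.2) = 105 m
Total distance = 40.0 + 105 = 145 m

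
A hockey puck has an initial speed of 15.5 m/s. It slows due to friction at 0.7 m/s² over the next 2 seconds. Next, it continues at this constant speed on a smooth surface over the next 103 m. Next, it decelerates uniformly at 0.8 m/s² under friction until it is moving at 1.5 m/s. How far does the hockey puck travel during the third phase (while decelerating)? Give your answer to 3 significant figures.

Phase 1 (decelerating): v₀ = 15.5 m/s, a = -0.7 m/s².
v = v₀ + at = 15.5 + (-0.7)(2) = 14.1 m/s
Δx = v₀t + ½at² = 15.5·2 + 0.5·-0.7·2² = 29.6 m

Phase 2 (constant speed): v₀ = 14.1 m/s, a = 0 m/s².
Constant speed: t = d/v = 103/14.1 = 7.30 s

Phase 3 (decelerating): v₀ = 14.1 m/s, a = -0.8 m/s².
v = v₀ + at → t = (1.5 − 14.1) / -0.8 = 15.7 s
v² = v₀² + 2aΔx → Δx = (1.5² − 14.1²)/(2·-0.8) = 123 m
Distance in phase 3 = 123 m

123 m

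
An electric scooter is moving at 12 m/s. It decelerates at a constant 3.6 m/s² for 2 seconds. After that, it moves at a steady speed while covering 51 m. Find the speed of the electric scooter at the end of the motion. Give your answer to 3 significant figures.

4.80 m/s

Phase 1 (decelerating): v₀ = 12.0 m/s, a = -3.6 m/s².
v = v₀ + at = 12.0 + (-3.6)(2) = 4.80 m/s
Δx = v₀t + ½at² = 12.0·2 + 0.5·-3.6·2² = 16.8 m

Phase 2 (constant speed): v₀ = 4.80 m/s, a = 0 m/s².
Constant speed: t = d/v = 51/4.80 = 10.6 s
Final speed = 4.80 m/s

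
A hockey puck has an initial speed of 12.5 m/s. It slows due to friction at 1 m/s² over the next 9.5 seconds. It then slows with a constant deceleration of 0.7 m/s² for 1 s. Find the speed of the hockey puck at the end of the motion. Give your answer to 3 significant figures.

2.30 m/s

Phase 1 (decelerating): v₀ = 12.5 m/s, a = -1 m/s².
v = v₀ + at = 12.5 + (-1)(9.5) = 3.00 m/s
Δx = v₀t + ½at² = 12.5·9.5 + 0.5·-1·9.5² = 73.6 m

Phase 2 (decelerating): v₀ = 3.00 m/s, a = -0.7 m/s².
v = v₀ + at = 3.00 + (-0.7)(1) = 2.30 m/s
Δx = v₀t + ½at² = 3.00·1 + 0.5·-0.7·1² = 2.65 m
Final speed = 2.30 m/s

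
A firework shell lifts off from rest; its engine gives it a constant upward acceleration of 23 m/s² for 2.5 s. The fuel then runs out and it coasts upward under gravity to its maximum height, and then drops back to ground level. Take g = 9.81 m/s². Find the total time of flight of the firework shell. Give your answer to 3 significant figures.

15.4 s

Phase 1 (powered ascent): v₀ = 0 m/s, a = 23 m/s².
v = v₀ + at = 0 + (23)(2.5) = 57.5 m/s
Δx = v₀t + ½at² = 0·2.5 + 0.5·23·2.5² = 71.9 m

Phase 2 (coasting upward): v₀ = 57.5 m/s, a = -9.81 m/s².
v = v₀ + at → t = (0 − 57.5) / -9.81 = 5.86 s
v² = v₀² + 2aΔx → Δx = (0² − 57.5²)/(2·-9.81) = 169 m

Phase 3 (free fall): v₀ = 0 m/s, a = -9.81 m/s².
Falls 240 m from rest: t = √(2·240/9.81) = 7.00 s; v = g·t = 68.7 m/s.
Total time = 2.50 + 5.86 + 7.00 = 15.4 s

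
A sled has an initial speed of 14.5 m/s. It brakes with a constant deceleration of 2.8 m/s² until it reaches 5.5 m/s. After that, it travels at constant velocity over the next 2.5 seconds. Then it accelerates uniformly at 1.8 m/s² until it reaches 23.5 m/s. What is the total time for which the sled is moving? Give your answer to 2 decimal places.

Phase 1 (decelerating): v₀ = 14.5 m/s, a = -2.8 m/s².
v = v₀ + at → t = (5.5 − 14.5) / -2.8 = 3.21 s
v² = v₀² + 2aΔx → Δx = (5.5² − 14.5²)/(2·-2.8) = 32.1 m

Phase 2 (constant speed): v₀ = 5.50 m/s, a = 0 m/s².
v = v₀ + at = 5.50 + (0)(2.5) = 5.50 m/s
Δx = v₀t + ½at² = 5.50·2.5 + 0.5·0·2.5² = 13.8 m

Phase 3 (accelerating): v₀ = 5.50 m/s, a = 1.8 m/s².
v = v₀ + at → t = (23.5 − 5.50) / 1.8 = 10.0 s
v² = v₀² + 2aΔx → Δx = (23.5² − 5.50²)/(2·1.8) = 145 m
Total time = 3.21 + 2.50 + 10.0 = 15.7 s

15.71 s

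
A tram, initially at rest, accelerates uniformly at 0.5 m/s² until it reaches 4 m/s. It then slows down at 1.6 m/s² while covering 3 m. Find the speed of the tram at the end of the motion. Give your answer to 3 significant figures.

Phase 1 (accelerating): v₀ = 0 m/s, a = 0.5 m/s².
v = v₀ + at → t = (4 − 0) / 0.5 = 8.00 s
v² = v₀² + 2aΔx → Δx = (4² − 0²)/(2·0.5) = 16.0 m

Phase 2 (decelerating): v₀ = 4.00 m/s, a = -1.6 m/s².
v² = v₀² + 2aΔx = 4.00² + 2·-1.6·3 = 6.40 → v = 2.53 m/s
t = (v − v₀)/a = (2.53 − 4.00)/-1.6 = 0.919 s
Final speed = 2.53 m/s

2.53 m/s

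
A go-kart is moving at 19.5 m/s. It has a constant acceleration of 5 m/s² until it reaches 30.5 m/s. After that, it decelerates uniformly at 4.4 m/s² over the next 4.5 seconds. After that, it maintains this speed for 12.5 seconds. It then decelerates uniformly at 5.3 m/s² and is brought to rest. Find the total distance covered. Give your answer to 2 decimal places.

292.25 m

Phase 1 (accelerating): v₀ = 19.5 m/s, a = 5 m/s².
v = v₀ + at → t = (30.5 − 19.5) / 5 = 2.20 s
v² = v₀² + 2aΔx → Δx = (30.5² − 19.5²)/(2·5) = 55.0 m

Phase 2 (decelerating): v₀ = 30.5 m/s, a = -4.4 m/s².
v = v₀ + at = 30.5 + (-4.4)(4.5) = 10.7 m/s
Δx = v₀t + ½at² = 30.5·4.5 + 0.5·-4.4·4.5² = 92.7 m

Phase 3 (constant speed): v₀ = 10.7 m/s, a = 0 m/s².
v = v₀ + at = 10.7 + (0)(12.5) = 10.7 m/s
Δx = v₀t + ½at² = 10.7·12.5 + 0.5·0·12.5² = 134 m

Phase 4 (decelerating): v₀ = 10.7 m/s, a = -5.3 m/s².
v = v₀ + at → t = (0 − 10.7) / -5.3 = 2.02 s
v² = v₀² + 2aΔx → Δx = (0² − 10.7²)/(2·-5.3) = 10.8 m
Total distance = 55.0 + 92.7 + 134 + 10.8 = 292 m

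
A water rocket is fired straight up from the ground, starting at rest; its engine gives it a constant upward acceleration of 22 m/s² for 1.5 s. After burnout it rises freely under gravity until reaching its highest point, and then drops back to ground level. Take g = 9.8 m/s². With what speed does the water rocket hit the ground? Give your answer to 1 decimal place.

Phase 1 (powered ascent): v₀ = 0 m/s, a = 22 m/s².
v = v₀ + at = 0 + (22)(1.5) = 33.0 m/s
Δx = v₀t + ½at² = 0·1.5 + 0.5·22·1.5² = 24.8 m

Phase 2 (coasting upward): v₀ = 33.0 m/s, a = -9.8 m/s².
v = v₀ + at → t = (0 − 33.0) / -9.8 = 3.37 s
v² = v₀² + 2aΔx → Δx = (0² − 33.0²)/(2·-9.8) = 55.6 m

Phase 3 (free fall): v₀ = 0 m/s, a = -9.8 m/s².
Falls 80.3 m from rest: t = √(2·80.3/9.8) = 4.05 s; v = g·t = 39.7 m/s.
Impact speed = 39.7 m/s

39.7 m/s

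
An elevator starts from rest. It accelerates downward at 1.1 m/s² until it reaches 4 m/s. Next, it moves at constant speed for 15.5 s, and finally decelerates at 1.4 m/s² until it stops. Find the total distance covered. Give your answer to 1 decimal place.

75.0 m

Phase 1 (accelerating): v₀ = 0 m/s, a = 1.1 m/s².
v = v₀ + at → t = (4 − 0) / 1.1 = 3.64 s
v² = v₀² + 2aΔx → Δx = (4² − 0²)/(2·1.1) = 7.27 m

Phase 2 (constant speed): v₀ = 4.00 m/s, a = 0 m/s².
v = v₀ + at = 4.00 + (0)(15.5) = 4.00 m/s
Δx = v₀t + ½at² = 4.00·15.5 + 0.5·0·15.5² = 62.0 m

Phase 3 (decelerating): v₀ = 4.00 m/s, a = -1.4 m/s².
v = v₀ + at → t = (0 − 4.00) / -1.4 = 2.86 s
v² = v₀² + 2aΔx → Δx = (0² − 4.00²)/(2·-1.4) = 5.71 m
Total distance = 7.27 + 62.0 + 5.71 = 75.0 m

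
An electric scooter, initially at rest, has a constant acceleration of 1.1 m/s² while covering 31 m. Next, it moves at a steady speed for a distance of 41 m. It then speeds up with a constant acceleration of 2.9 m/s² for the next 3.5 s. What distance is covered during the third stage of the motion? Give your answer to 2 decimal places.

Phase 1 (accelerating): v₀ = 0 m/s, a = 1.1 m/s².
v² = v₀² + 2aΔx = 0² + 2·1.1·31 = 68.2 → v = 8.26 m/s
t = (v − v₀)/a = (8.26 − 0)/1.1 = 7.51 s

Phase 2 (constant speed): v₀ = 8.26 m/s, a = 0 m/s².
Constant speed: t = d/v = 41/8.26 = 4.96 s

Phase 3 (accelerating): v₀ = 8.26 m/s, a = 2.9 m/s².
v = v₀ + at = 8.26 + (2.9)(3.5) = 18.4 m/s
Δx = v₀t + ½at² = 8.26·3.5 + 0.5·2.9·3.5² = 46.7 m
Distance in phase 3 = 46.7 m

46.67 m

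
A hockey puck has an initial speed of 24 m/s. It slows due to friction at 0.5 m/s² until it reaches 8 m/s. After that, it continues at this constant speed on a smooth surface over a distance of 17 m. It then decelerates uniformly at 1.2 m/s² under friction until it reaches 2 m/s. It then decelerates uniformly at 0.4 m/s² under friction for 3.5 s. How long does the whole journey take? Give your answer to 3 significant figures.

42.6 s

Phase 1 (decelerating): v₀ = 24.0 m/s, a = -0.5 m/s².
v = v₀ + at → t = (8 − 24.0) / -0.5 = 32.0 s
v² = v₀² + 2aΔx → Δx = (8² − 24.0²)/(2·-0.5) = 512 m

Phase 2 (constant speed): v₀ = 8.00 m/s, a = 0 m/s².
Constant speed: t = d/v = 17/8.00 = 2.12 s

Phase 3 (decelerating): v₀ = 8.00 m/s, a = -1.2 m/s².
v = v₀ + at → t = (2 − 8.00) / -1.2 = 5.00 s
v² = v₀² + 2aΔx → Δx = (2² − 8.00²)/(2·-1.2) = 25.0 m

Phase 4 (decelerating): v₀ = 2.00 m/s, a = -0.4 m/s².
v = v₀ + at = 2.00 + (-0.4)(3.5) = 0.600 m/s
Δx = v₀t + ½at² = 2.00·3.5 + 0.5·-0.4·3.5² = 4.55 m
Total time = 32.0 + 2.12 + 5.00 + 3.50 = 42.6 s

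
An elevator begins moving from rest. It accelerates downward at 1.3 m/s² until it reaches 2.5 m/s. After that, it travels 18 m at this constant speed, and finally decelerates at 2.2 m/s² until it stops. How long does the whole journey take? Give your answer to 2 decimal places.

Phase 1 (accelerating): v₀ = 0 m/s, a = 1.3 m/s².
v = v₀ + at → t = (2.5 − 0) / 1.3 = 1.92 s
v² = v₀² + 2aΔx → Δx = (2.5² − 0²)/(2·1.3) = 2.40 m

Phase 2 (constant speed): v₀ = 2.50 m/s, a = 0 m/s².
Constant speed: t = d/v = 18/2.50 = 7.20 s

Phase 3 (decelerating): v₀ = 2.50 m/s, a = -2.2 m/s².
v = v₀ + at → t = (0 − 2.50) / -2.2 = 1.14 s
v² = v₀² + 2aΔx → Δx = (0² − 2.50²)/(2·-2.2) = 1.42 m
Total time = 1.92 + 7.20 + 1.14 = 10.3 s

10.26 s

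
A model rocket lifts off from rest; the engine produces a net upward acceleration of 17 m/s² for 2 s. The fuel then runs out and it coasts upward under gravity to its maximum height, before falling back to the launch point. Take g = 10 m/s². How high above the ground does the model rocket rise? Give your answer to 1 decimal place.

Phase 1 (powered ascent): v₀ = 0 m/s, a = 17 m/s².
v = v₀ + at = 0 + (17)(2) = 34.0 m/s
Δx = v₀t + ½at² = 0·2 + 0.5·17·2² = 34.0 m

Phase 2 (coasting upward): v₀ = 34.0 m/s, a = -10 m/s².
v = v₀ + at → t = (0 − 34.0) / -10 = 3.40 s
v² = v₀² + 2aΔx → Δx = (0² − 34.0²)/(2·-10) = 57.8 m
Maximum height = 34.0 + 57.8 = 91.8 m

91.8 m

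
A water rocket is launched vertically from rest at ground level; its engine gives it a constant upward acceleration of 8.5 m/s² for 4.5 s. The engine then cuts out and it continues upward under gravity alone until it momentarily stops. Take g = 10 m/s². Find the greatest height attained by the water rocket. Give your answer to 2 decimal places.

Phase 1 (powered ascent): v₀ = 0 m/s, a = 8.5 m/s².
v = v₀ + at = 0 + (8.5)(4.5) = 38.2 m/s
Δx = v₀t + ½at² = 0·4.5 + 0.5·8.5·4.5² = 86.1 m

Phase 2 (coasting upward): v₀ = 38.2 m/s, a = -10 m/s².
v = v₀ + at → t = (0 − 38.2) / -10 = 3.83 s
v² = v₀² + 2aΔx → Δx = (0² − 38.2²)/(2·-10) = 73.2 m
Maximum height = 86.1 + 73.2 = 159 m

159.22 m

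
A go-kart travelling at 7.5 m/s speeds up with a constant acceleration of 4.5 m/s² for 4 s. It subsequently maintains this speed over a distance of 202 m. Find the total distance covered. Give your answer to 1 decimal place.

Phase 1 (accelerating): v₀ = 7.50 m/s, a = 4.5 m/s².
v = v₀ + at = 7.50 + (4.5)(4) = 25.5 m/s
Δx = v₀t + ½at² = 7.50·4 + 0.5·4.5·4² = 66.0 m

Phase 2 (constant speed): v₀ = 25.5 m/s, a = 0 m/s².
Constant speed: t = d/v = 202/25.5 = 7.92 s
Total distance = 66.0 + 202 = 268 m

268.0 m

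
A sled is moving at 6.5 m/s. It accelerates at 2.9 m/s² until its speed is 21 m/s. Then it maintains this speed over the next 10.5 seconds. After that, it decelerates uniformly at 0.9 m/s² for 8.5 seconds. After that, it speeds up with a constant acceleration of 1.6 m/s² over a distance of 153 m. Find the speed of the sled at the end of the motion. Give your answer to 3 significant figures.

25.8 m/s

Phase 1 (accelerating): v₀ = 6.50 m/s, a = 2.9 m/s².
v = v₀ + at → t = (21 − 6.50) / 2.9 = 5.00 s
v² = v₀² + 2aΔx → Δx = (21² − 6.50²)/(2·2.9) = 68.8 m

Phase 2 (constant speed): v₀ = 21.0 m/s, a = 0 m/s².
v = v₀ + at = 21.0 + (0)(10.5) = 21.0 m/s
Δx = v₀t + ½at² = 21.0·10.5 + 0.5·0·10.5² = 220 m

Phase 3 (decelerating): v₀ = 21.0 m/s, a = -0.9 m/s².
v = v₀ + at = 21.0 + (-0.9)(8.5) = 13.3 m/s
Δx = v₀t + ½at² = 21.0·8.5 + 0.5·-0.9·8.5² = 146 m

Phase 4 (accelerating): v₀ = 13.3 m/s, a = 1.6 m/s².
v² = v₀² + 2aΔx = 13.3² + 2·1.6·153 = 668 → v = 25.8 m/s
t = (v − v₀)/a = (25.8 − 13.3)/1.6 = 7.81 s
Final speed = 25.8 m/s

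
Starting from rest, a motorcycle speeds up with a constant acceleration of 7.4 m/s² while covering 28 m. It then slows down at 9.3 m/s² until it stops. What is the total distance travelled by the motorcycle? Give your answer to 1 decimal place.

Phase 1 (accelerating): v₀ = 0 m/s, a = 7.4 m/s².
v² = v₀² + 2aΔx = 0² + 2·7.4·28 = 414 → v = 20.4 m/s
t = (v − v₀)/a = (20.4 − 0)/7.4 = 2.75 s

Phase 2 (decelerating): v₀ = 20.4 m/s, a = -9.3 m/s².
v = v₀ + at → t = (0 − 20.4) / -9.3 = 2.19 s
v² = v₀² + 2aΔx → Δx = (0² − 20.4²)/(2·-9.3) = 22.3 m
Total distance = 28.0 + 22.3 = 50.3 m

50.3 m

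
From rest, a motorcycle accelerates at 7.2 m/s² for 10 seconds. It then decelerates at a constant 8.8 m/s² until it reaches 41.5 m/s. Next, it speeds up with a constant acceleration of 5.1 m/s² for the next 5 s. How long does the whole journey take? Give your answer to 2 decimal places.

18.47 s

Phase 1 (accelerating): v₀ = 0 m/s, a = 7.2 m/s².
v = v₀ + at = 0 + (7.2)(10) = 72.0 m/s
Δx = v₀t + ½at² = 0·10 + 0.5·7.2·10² = 360 m

Phase 2 (decelerating): v₀ = 72.0 m/s, a = -8.8 m/s².
v = v₀ + at → t = (41.5 − 72.0) / -8.8 = 3.47 s
v² = v₀² + 2aΔx → Δx = (41.5² − 72.0²)/(2·-8.8) = 197 m

Phase 3 (accelerating): v₀ = 41.5 m/s, a = 5.1 m/s².
v = v₀ + at = 41.5 + (5.1)(5) = 67.0 m/s
Δx = v₀t + ½at² = 41.5·5 + 0.5·5.1·5² = 271 m
Total time = 10.0 + 3.47 + 5.00 = 18.5 s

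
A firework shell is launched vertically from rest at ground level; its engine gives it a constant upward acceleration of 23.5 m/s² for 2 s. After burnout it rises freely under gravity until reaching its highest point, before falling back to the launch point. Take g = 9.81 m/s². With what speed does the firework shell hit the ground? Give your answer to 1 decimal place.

56.0 m/s

Phase 1 (powered ascent): v₀ = 0 m/s, a = 23.5 m/s².
v = v₀ + at = 0 + (23.5)(2) = 47.0 m/s
Δx = v₀t + ½at² = 0·2 + 0.5·23.5·2² = 47.0 m

Phase 2 (coasting upward): v₀ = 47.0 m/s, a = -9.81 m/s².
v = v₀ + at → t = (0 − 47.0) / -9.81 = 4.79 s
v² = v₀² + 2aΔx → Δx = (0² − 47.0²)/(2·-9.81) = 113 m

Phase 3 (free fall): v₀ = 0 m/s, a = -9.81 m/s².
Falls 160 m from rest: t = √(2·160/9.81) = 5.70 s; v = g·t = 56.0 m/s.
Impact speed = 56.0 m/s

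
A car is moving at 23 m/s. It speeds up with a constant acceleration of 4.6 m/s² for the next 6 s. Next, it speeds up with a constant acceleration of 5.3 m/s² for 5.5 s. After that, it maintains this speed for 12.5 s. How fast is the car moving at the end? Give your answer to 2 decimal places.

Phase 1 (accelerating): v₀ = 23.0 m/s, a = 4.6 m/s².
v = v₀ + at = 23.0 + (4.6)(6) = 50.6 m/s
Δx = v₀t + ½at² = 23.0·6 + 0.5·4.6·6² = 221 m

Phase 2 (accelerating): v₀ = 50.6 m/s, a = 5.3 m/s².
v = v₀ + at = 50.6 + (5.3)(5.5) = 79.8 m/s
Δx = v₀t + ½at² = 50.6·5.5 + 0.5·5.3·5.5² = 358 m

Phase 3 (constant speed): v₀ = 79.8 m/s, a = 0 m/s².
v = v₀ + at = 79.8 + (0)(12.5) = 79.8 m/s
Δx = v₀t + ½at² = 79.8·12.5 + 0.5·0·12.5² = 997 m
Final speed = 79.8 m/s

79.75 m/s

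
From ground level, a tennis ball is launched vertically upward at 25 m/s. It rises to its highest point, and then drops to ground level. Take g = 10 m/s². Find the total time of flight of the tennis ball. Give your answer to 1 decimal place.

5.0 s

Phase 1 (rising): v₀ = 25.0 m/s, a = -10 m/s².
v = v₀ + at → t = (0 − 25.0) / -10 = 2.50 s
v² = v₀² + 2aΔx → Δx = (0² − 25.0²)/(2·-10) = 31.2 m

Phase 2 (falling): v₀ = 0 m/s, a = -10 m/s².
Falls 31.2 m from rest: t = √(2·31.2/10) = 2.50 s; v = g·t = 25.0 m/s.
Total time = 2.50 + 2.50 = 5.00 s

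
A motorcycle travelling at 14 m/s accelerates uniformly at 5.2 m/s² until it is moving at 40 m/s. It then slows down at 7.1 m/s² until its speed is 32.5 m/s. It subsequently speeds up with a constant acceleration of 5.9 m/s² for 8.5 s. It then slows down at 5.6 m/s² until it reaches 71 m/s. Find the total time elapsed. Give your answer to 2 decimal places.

16.64 s

Phase 1 (accelerating): v₀ = 14.0 m/s, a = 5.2 m/s².
v = v₀ + at → t = (40 − 14.0) / 5.2 = 5.00 s
v² = v₀² + 2aΔx → Δx = (40² − 14.0²)/(2·5.2) = 135 m

Phase 2 (decelerating): v₀ = 40.0 m/s, a = -7.1 m/s².
v = v₀ + at → t = (32.5 − 40.0) / -7.1 = 1.06 s
v² = v₀² + 2aΔx → Δx = (32.5² − 40.0²)/(2·-7.1) = 38.3 m

Phase 3 (accelerating): v₀ = 32.5 m/s, a = 5.9 m/s².
v = v₀ + at = 32.5 + (5.9)(8.5) = 82.7 m/s
Δx = v₀t + ½at² = 32.5·8.5 + 0.5·5.9·8.5² = 489 m

Phase 4 (decelerating): v₀ = 82.7 m/s, a = -5.6 m/s².
v = v₀ + at → t = (71 − 82.7) / -5.6 = 2.08 s
v² = v₀² + 2aΔx → Δx = (71² − 82.7²)/(2·-5.6) = 160 m
Total time = 5.00 + 1.06 + 8.50 + 2.08 = 16.6 s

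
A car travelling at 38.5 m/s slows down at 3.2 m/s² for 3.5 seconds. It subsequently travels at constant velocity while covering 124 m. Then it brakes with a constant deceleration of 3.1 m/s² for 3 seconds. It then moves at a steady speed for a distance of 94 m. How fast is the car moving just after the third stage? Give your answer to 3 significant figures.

Phase 1 (decelerating): v₀ = 38.5 m/s, a = -3.2 m/s².
v = v₀ + at = 38.5 + (-3.2)(3.5) = 27.3 m/s
Δx = v₀t + ½at² = 38.5·3.5 + 0.5·-3.2·3.5² = 115 m

Phase 2 (constant speed): v₀ = 27.3 m/s, a = 0 m/s².
Constant speed: t = d/v = 124/27.3 = 4.54 s

Phase 3 (decelerating): v₀ = 27.3 m/s, a = -3.1 m/s².
v = v₀ + at = 27.3 + (-3.1)(3) = 18.0 m/s
Δx = v₀t + ½at² = 27.3·3 + 0.5·-3.1·3² = 67.9 m
Speed at end of phase 3 = 18.0 m/s

18.0 m/s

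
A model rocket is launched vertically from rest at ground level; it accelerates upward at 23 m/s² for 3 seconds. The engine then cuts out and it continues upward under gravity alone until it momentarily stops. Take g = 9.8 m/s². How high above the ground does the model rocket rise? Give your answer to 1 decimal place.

Phase 1 (powered ascent): v₀ = 0 m/s, a = 23 m/s².
v = v₀ + at = 0 + (23)(3) = 69.0 m/s
Δx = v₀t + ½at² = 0·3 + 0.5·23·3² = 104 m

Phase 2 (coasting upward): v₀ = 69.0 m/s, a = -9.8 m/s².
v = v₀ + at → t = (0 − 69.0) / -9.8 = 7.04 s
v² = v₀² + 2aΔx → Δx = (0² − 69.0²)/(2·-9.8) = 243 m
Maximum height = 104 + 243 = 346 m

346.4 m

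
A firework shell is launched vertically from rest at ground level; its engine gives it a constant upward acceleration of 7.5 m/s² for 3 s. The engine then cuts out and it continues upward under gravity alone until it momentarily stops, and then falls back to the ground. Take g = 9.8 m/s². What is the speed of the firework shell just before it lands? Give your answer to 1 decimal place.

34.2 m/s

Phase 1 (powered ascent): v₀ = 0 m/s, a = 7.5 m/s².
v = v₀ + at = 0 + (7.5)(3) = 22.5 m/s
Δx = v₀t + ½at² = 0·3 + 0.5·7.5·3² = 33.8 m

Phase 2 (coasting upward): v₀ = 22.5 m/s, a = -9.8 m/s².
v = v₀ + at → t = (0 − 22.5) / -9.8 = 2.30 s
v² = v₀² + 2aΔx → Δx = (0² − 22.5²)/(2·-9.8) = 25.8 m

Phase 3 (free fall): v₀ = 0 m/s, a = -9.8 m/s².
Falls 59.6 m from rest: t = √(2·59.6/9.8) = 3.49 s; v = g·t = 34.2 m/s.
Impact speed = 34.2 m/s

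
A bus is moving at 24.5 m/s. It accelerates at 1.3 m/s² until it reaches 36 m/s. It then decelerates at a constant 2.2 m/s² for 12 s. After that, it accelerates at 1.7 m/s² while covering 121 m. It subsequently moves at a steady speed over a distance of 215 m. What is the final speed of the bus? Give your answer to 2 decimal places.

Phase 1 (accelerating): v₀ = 24.5 m/s, a = 1.3 m/s².
v = v₀ + at → t = (36 − 24.5) / 1.3 = 8.85 s
v² = v₀² + 2aΔx → Δx = (36² − 24.5²)/(2·1.3) = 268 m

Phase 2 (decelerating): v₀ = 36.0 m/s, a = -2.2 m/s².
v = v₀ + at = 36.0 + (-2.2)(12) = 9.60 m/s
Δx = v₀t + ½at² = 36.0·12 + 0.5·-2.2·12² = 274 m

Phase 3 (accelerating): v₀ = 9.60 m/s, a = 1.7 m/s².
v² = v₀² + 2aΔx = 9.60² + 2·1.7·121 = 504 → v = 22.4 m/s
t = (v − v₀)/a = (22.4 − 9.60)/1.7 = 7.55 s

Phase 4 (constant speed): v₀ = 22.4 m/s, a = 0 m/s².
Constant speed: t = d/v = 215/22.4 = 9.58 s
Final speed = 22.4 m/s

22.44 m/s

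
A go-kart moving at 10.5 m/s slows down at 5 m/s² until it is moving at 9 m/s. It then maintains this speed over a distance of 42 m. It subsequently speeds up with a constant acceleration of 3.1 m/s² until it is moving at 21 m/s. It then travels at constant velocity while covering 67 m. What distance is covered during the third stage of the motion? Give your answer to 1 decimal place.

Phase 1 (decelerating): v₀ = 10.5 m/s, a = -5 m/s².
v = v₀ + at → t = (9 − 10.5) / -5 = 0.300 s
v² = v₀² + 2aΔx → Δx = (9² − 10.5²)/(2·-5) = 2.92 m

Phase 2 (constant speed): v₀ = 9.00 m/s, a = 0 m/s².
Constant speed: t = d/v = 42/9.00 = 4.67 s

Phase 3 (accelerating): v₀ = 9.00 m/s, a = 3.1 m/s².
v = v₀ + at → t = (21 − 9.00) / 3.1 = 3.87 s
v² = v₀² + 2aΔx → Δx = (21² − 9.00²)/(2·3.1) = 58.1 m
Distance in phase 3 = 58.1 m

58.1 m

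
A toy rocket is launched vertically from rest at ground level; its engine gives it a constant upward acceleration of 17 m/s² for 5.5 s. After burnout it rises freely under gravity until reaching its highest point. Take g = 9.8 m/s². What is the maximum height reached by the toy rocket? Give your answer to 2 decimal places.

Phase 1 (powered ascent): v₀ = 0 m/s, a = 17 m/s².
v = v₀ + at = 0 + (17)(5.5) = 93.5 m/s
Δx = v₀t + ½at² = 0·5.5 + 0.5·17·5.5² = 257 m

Phase 2 (coasting upward): v₀ = 93.5 m/s, a = -9.8 m/s².
v = v₀ + at → t = (0 − 93.5) / -9.8 = 9.54 s
v² = v₀² + 2aΔx → Δx = (0² − 93.5²)/(2·-9.8) = 446 m
Maximum height = 257 + 446 = 703 m

703.16 m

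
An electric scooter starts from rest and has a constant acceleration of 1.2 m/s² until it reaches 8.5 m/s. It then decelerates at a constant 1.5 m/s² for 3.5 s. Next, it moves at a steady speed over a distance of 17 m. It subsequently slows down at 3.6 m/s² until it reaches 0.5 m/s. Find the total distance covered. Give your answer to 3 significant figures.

69.1 m

Phase 1 (accelerating): v₀ = 0 m/s, a = 1.2 m/s².
v = v₀ + at → t = (8.5 − 0) / 1.2 = 7.08 s
v² = v₀² + 2aΔx → Δx = (8.5² − 0²)/(2·1.2) = 30.1 m

Phase 2 (decelerating): v₀ = 8.50 m/s, a = -1.5 m/s².
v = v₀ + at = 8.50 + (-1.5)(3.5) = 3.25 m/s
Δx = v₀t + ½at² = 8.50·3.5 + 0.5·-1.5·3.5² = 20.6 m

Phase 3 (constant speed): v₀ = 3.25 m/s, a = 0 m/s².
Constant speed: t = d/v = 17/3.25 = 5.23 s

Phase 4 (decelerating): v₀ = 3.25 m/s, a = -3.6 m/s².
v = v₀ + at → t = (0.5 − 3.25) / -3.6 = 0.764 s
v² = v₀² + 2aΔx → Δx = (0.5² − 3.25²)/(2·-3.6) = 1.43 m
Total distance = 30.1 + 20.6 + 17.0 + 1.43 = 69.1 m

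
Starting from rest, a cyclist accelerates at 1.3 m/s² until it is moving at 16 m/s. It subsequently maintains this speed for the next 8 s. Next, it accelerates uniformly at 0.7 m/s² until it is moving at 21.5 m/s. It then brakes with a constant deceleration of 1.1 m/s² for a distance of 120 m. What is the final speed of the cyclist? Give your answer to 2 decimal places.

Phase 1 (accelerating): v₀ = 0 m/s, a = 1.3 m/s².
v = v₀ + at → t = (16 − 0) / 1.3 = 12.3 s
v² = v₀² + 2aΔx → Δx = (16² − 0²)/(2·1.3) = 98.5 m

Phase 2 (constant speed): v₀ = 16.0 m/s, a = 0 m/s².
v = v₀ + at = 16.0 + (0)(8) = 16.0 m/s
Δx = v₀t + ½at² = 16.0·8 + 0.5·0·8² = 128 m

Phase 3 (accelerating): v₀ = 16.0 m/s, a = 0.7 m/s².
v = v₀ + at → t = (21.5 − 16.0) / 0.7 = 7.86 s
v² = v₀² + 2aΔx → Δx = (21.5² − 16.0²)/(2·0.7) = 147 m

Phase 4 (decelerating): v₀ = 21.5 m/s, a = -1.1 m/s².
v² = v₀² + 2aΔx = 21.5² + 2·-1.1·120 = 198 → v = 14.1 m/s
t = (v − v₀)/a = (14.1 − 21.5)/-1.1 = 6.75 s
Final speed = 14.1 m/s

14.08 m/s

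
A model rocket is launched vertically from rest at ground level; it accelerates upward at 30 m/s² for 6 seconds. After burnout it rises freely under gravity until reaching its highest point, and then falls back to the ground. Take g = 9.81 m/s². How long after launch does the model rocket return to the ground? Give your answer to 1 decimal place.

Phase 1 (powered ascent): v₀ = 0 m/s, a = 30 m/s².
v = v₀ + at = 0 + (30)(6) = 180 m/s
Δx = v₀t + ½at² = 0·6 + 0.5·30·6² = 540 m

Phase 2 (coasting upward): v₀ = 180 m/s, a = -9.81 m/s².
v = v₀ + at → t = (0 − 180) / -9.81 = 18.3 s
v² = v₀² + 2aΔx → Δx = (0² − 180²)/(2·-9.81) = 1650 m

Phase 3 (free fall): v₀ = 0 m/s, a = -9.81 m/s².
Falls 2190 m from rest: t = √(2·2190/9.81) = 21.1 s; v = g·t = 207 m/s.
Total time = 6.00 + 18.3 + 21.1 = 45.5 s

45.5 s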